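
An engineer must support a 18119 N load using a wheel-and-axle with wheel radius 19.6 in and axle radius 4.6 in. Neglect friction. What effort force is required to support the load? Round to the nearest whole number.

Wheel-and-axle MA = R/r = 19.6/4.6 = 4.2609.
Effort = load / MA = 18119 / 4.2609 = 4252.4 N.

4252 N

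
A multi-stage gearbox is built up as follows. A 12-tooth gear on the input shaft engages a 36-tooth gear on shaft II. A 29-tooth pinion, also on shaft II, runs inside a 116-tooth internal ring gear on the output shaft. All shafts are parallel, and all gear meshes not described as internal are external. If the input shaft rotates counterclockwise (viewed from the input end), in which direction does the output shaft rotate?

clockwise

the input shaft → shaft II: external mesh, 1 reversal → CW.
shaft II → the output shaft: internal mesh, same direction → CW.
1 reversal in total — an odd number — so the output shaft turns opposite to the input shaft.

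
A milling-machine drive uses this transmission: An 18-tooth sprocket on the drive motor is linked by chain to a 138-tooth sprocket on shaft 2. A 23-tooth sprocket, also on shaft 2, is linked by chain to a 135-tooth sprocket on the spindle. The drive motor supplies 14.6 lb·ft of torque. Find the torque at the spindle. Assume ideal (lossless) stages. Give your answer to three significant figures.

After the chain (138/18): 14.6 × 7.6667 = 111.93 lb·ft
After the chain (135/23): 111.93 × 5.8696 = 657 lb·ft

657 lb·ft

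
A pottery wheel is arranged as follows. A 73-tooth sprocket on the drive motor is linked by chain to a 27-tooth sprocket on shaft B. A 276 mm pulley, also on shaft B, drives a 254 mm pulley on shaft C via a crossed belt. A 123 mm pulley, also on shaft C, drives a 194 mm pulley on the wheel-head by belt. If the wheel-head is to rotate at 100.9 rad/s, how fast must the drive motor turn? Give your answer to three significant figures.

Overall ratio R = 0.36986 × 0.92029 × 1.5772 = 0.53686.
Required input speed = output speed × R = 100.9 × 0.53686 = 54.169 rad/s.

54.2 rad/s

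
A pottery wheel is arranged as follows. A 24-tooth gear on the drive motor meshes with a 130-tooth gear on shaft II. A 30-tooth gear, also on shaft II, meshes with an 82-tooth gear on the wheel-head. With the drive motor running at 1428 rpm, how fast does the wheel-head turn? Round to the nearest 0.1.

gear mesh 130/24 = 5.4167 → 1428/5.4167 = 263.63 rpm
gear mesh 82/30 = 2.7333 → 263.63/2.7333 = 96.45 rpm

96.5 rpm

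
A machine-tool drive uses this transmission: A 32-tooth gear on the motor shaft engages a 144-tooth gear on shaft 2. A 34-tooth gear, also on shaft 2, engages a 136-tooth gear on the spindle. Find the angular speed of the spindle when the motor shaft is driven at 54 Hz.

3 Hz

Gear mesh: ratio = 144/32 = 4.5, so shaft 2 turns at 54 / 4.5 = 12 Hz.
Gear mesh: ratio = 136/34 = 4, so the spindle turns at 12 / 4 = 3 Hz.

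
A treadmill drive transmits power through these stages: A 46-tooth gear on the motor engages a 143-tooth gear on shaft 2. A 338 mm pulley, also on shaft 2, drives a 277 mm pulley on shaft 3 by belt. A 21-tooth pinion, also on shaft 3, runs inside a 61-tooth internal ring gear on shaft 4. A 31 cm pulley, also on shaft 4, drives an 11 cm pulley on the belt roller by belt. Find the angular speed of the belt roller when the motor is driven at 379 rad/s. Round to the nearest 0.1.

144.3 rad/s

the motor → shaft 2 (gear mesh, 143/46): 379 ÷ 3.1087 = 121.92 rad/s
shaft 2 → shaft 3 (belt, 277/338): 121.92 ÷ 0.81953 = 148.76 rad/s
shaft 3 → shaft 4 (internal gear, 61/21): 148.76 ÷ 2.9048 = 51.214 rad/s
shaft 4 → the belt roller (belt, 11/31): 51.214 ÷ 0.35484 = 144.33 rad/s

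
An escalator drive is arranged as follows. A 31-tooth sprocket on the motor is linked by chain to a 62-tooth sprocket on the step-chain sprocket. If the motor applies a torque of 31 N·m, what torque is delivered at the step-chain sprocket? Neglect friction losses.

After the chain (62/31): 31 × 2 = 62 N·m

62 N·m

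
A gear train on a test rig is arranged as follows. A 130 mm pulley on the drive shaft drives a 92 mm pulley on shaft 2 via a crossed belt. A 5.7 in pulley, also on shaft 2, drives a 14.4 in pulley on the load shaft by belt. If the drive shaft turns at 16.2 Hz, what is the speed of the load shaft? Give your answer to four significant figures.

the drive shaft → shaft 2 (belt, 92/130): 16.2 ÷ 0.70769 = 22.891 Hz
shaft 2 → the load shaft (belt, 14.4/5.7): 22.891 ÷ 2.5263 = 9.0611 Hz

9.061 Hz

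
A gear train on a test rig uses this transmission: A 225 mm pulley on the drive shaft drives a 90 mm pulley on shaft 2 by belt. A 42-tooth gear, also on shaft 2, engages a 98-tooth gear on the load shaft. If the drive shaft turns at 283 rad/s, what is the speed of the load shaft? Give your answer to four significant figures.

303.2 rad/s

belt 90/225 = 0.4 → 283/0.4 = 707.5 rad/s
gear mesh 98/42 = 2.3333 → 707.5/2.3333 = 303.21 rad/s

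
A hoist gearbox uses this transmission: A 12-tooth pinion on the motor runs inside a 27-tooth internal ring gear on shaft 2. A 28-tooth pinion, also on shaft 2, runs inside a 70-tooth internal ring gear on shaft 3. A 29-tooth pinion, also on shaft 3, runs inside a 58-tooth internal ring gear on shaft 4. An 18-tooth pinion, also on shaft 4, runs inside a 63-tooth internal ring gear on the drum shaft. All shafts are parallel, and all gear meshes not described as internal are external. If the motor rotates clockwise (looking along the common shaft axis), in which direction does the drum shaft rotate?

clockwise

the motor → shaft 2: internal mesh, same direction → CW.
shaft 2 → shaft 3: internal mesh, same direction → CW.
shaft 3 → shaft 4: internal mesh, same direction → CW.
shaft 4 → the drum shaft: internal mesh, same direction → CW.
0 reversals in total — an even number — so the drum shaft turns the same way as the motor.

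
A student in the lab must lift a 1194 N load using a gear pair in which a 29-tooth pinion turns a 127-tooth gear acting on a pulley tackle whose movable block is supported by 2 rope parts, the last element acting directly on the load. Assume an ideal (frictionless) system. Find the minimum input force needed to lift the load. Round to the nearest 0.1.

Gear pair MA = 127/29 = 4.3793.
Block-and-tackle MA = number of supporting rope parts = 2.
Combined ideal MA = 4.3793 × 2 = 8.7586.
Effort = load / MA = 1194 / 8.7586 = 136.32 N.

136.3 N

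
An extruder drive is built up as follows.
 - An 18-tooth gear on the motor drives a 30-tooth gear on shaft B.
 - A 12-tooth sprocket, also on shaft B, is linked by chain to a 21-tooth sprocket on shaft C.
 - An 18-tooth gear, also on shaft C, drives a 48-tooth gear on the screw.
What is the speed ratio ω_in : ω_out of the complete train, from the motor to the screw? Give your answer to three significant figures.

7.78

Each stage contributes driven/driver: gear mesh 30/18 = 1.6667, chain 21/12 = 1.75, gear mesh 48/18 = 2.6667.
Overall: 1.6667 × 1.75 × 2.6667 = 7.7778.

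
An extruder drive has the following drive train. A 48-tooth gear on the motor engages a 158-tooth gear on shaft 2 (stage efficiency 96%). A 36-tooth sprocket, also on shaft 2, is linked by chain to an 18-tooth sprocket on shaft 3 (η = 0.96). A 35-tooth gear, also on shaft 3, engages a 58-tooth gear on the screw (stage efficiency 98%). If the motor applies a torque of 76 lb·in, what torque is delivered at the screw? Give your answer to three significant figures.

After the gear mesh (158/48): 76 × 3.2917 × 0.96 = 240.16 lb·in
After the chain (18/36): 240.16 × 0.5 × 0.96 = 115.28 lb·in
After the gear mesh (58/35): 115.28 × 1.6571 × 0.98 = 187.21 lb·in

187 lb·in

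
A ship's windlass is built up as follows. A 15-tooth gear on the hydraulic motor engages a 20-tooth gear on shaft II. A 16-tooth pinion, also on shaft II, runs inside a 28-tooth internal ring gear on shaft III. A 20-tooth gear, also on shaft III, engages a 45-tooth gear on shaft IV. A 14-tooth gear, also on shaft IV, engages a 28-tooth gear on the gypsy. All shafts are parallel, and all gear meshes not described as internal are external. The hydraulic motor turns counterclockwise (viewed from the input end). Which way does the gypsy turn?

the hydraulic motor → shaft II: external mesh, 1 reversal → CW.
shaft II → shaft III: internal mesh, same direction → CW.
shaft III → shaft IV: external mesh, 1 reversal → CCW.
shaft IV → the gypsy: external mesh, 1 reversal → CW.
3 reversals in total — an odd number — so the gypsy turns opposite to the hydraulic motor.

clockwise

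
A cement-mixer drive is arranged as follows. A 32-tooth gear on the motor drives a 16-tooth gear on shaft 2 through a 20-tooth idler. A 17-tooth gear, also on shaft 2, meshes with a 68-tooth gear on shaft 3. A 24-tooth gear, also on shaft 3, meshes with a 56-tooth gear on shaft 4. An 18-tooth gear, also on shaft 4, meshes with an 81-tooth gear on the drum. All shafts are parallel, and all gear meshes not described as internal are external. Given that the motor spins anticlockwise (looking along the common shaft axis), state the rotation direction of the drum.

clockwise

the motor → shaft 2: driver → idler → driven is 2 external meshes, 2 reversals → CCW.
shaft 2 → shaft 3: external mesh, 1 reversal → CW.
shaft 3 → shaft 4: external mesh, 1 reversal → CCW.
shaft 4 → the drum: external mesh, 1 reversal → CW.
5 reversals in total — an odd number — so the drum turns opposite to the motor.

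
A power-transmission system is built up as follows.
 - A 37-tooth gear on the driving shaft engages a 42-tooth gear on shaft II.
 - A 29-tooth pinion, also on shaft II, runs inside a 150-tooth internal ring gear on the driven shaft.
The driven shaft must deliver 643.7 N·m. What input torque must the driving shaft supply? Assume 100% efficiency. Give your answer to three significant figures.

Overall ratio R = 1.1351 × 5.1724 = 5.8714.
Input torque = output torque / R = 643.7 / 5.8714 = 109.63 N·m.

110 N·m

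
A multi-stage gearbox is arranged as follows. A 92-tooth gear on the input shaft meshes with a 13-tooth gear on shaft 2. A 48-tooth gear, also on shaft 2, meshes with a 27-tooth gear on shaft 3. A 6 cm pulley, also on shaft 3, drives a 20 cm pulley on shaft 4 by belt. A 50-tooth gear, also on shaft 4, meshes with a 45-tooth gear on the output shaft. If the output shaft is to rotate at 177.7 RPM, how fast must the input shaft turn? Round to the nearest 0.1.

Overall ratio R = 0.1413 × 0.5625 × 3.3333 × 0.9 = 0.23845.
Required input speed = output speed × R = 177.7 × 0.23845 = 42.373 RPM.

42.4 RPM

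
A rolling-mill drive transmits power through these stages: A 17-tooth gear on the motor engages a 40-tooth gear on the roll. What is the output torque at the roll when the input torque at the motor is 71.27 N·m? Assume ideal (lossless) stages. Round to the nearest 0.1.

gear mesh 40/17 = 2.3529 → τ = 71.27·2.3529 = 167.69 N·m

167.7 N·m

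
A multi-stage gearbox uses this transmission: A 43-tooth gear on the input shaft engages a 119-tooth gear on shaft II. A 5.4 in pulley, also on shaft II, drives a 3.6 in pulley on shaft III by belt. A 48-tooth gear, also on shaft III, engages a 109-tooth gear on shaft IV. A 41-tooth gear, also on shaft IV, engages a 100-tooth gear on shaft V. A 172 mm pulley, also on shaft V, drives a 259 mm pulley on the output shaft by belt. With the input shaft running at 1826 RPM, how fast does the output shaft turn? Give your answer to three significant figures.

119 RPM

gear mesh 119/43 = 2.7674 → 1826/2.7674 = 659.82 RPM
belt 3.6/5.4 = 0.66667 → 659.82/0.66667 = 989.72 RPM
gear mesh 109/48 = 2.2708 → 989.72/2.2708 = 435.84 RPM
gear mesh 100/41 = 2.439 → 435.84/2.439 = 178.69 RPM
belt 259/172 = 1.5058 → 178.69/1.5058 = 118.67 RPM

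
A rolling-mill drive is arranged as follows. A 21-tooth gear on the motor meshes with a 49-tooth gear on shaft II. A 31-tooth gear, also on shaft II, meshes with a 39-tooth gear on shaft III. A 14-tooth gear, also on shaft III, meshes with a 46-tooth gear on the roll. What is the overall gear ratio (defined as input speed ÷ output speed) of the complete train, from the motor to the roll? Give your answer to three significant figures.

Each stage contributes driven/driver: gear mesh 49/21 = 2.3333, gear mesh 39/31 = 1.2581, gear mesh 46/14 = 3.2857.
Overall: 2.3333 × 1.2581 × 3.2857 = 9.6452.

9.65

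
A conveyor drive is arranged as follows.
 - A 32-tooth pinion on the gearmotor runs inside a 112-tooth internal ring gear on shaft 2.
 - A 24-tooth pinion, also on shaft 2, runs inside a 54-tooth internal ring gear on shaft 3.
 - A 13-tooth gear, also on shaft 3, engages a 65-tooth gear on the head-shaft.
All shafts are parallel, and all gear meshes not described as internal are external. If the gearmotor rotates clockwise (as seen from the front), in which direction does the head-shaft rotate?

counterclockwise

the gearmotor → shaft 2: internal mesh, same direction → CW.
shaft 2 → shaft 3: internal mesh, same direction → CW.
shaft 3 → the head-shaft: external mesh, 1 reversal → CCW.
1 reversal in total — an odd number — so the head-shaft turns opposite to the gearmotor.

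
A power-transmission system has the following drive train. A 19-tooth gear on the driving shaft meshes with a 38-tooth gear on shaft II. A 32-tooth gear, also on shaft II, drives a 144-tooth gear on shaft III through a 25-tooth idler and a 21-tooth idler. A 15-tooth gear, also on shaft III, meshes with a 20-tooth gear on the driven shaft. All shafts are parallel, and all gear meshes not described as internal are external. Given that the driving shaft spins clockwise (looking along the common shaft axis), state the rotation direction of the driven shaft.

the driving shaft → shaft II: external mesh, 1 reversal → CCW.
shaft II → shaft III: driver → idler → idler → driven is 3 external meshes, 3 reversals → CW.
shaft III → the driven shaft: external mesh, 1 reversal → CCW.
5 reversals in total — an odd number — so the driven shaft turns opposite to the driving shaft.

anticlockwise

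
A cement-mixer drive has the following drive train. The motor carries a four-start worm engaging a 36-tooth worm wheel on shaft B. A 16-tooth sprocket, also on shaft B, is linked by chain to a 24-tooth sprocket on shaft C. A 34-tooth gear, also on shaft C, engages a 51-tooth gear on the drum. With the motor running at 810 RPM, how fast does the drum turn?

worm 36/4 = 9 → 810/9 = 90 RPM
chain 24/16 = 1.5 → 90/1.5 = 60 RPM
gear mesh 51/34 = 1.5 → 60/1.5 = 40 RPM

40 RPM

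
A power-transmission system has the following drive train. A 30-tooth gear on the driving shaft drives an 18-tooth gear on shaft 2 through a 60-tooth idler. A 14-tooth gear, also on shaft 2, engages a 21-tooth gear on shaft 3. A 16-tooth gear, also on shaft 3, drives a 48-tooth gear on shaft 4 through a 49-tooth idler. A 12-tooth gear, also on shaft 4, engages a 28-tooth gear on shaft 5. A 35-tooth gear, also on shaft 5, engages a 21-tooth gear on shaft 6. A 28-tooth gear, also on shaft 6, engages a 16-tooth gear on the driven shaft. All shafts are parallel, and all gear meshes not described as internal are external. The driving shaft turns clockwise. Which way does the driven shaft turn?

clockwise

the driving shaft → shaft 2: driver → idler → driven is 2 external meshes, 2 reversals → CW.
shaft 2 → shaft 3: external mesh, 1 reversal → CCW.
shaft 3 → shaft 4: driver → idler → driven is 2 external meshes, 2 reversals → CCW.
shaft 4 → shaft 5: external mesh, 1 reversal → CW.
shaft 5 → shaft 6: external mesh, 1 reversal → CCW.
shaft 6 → the driven shaft: external mesh, 1 reversal → CW.
8 reversals in total — an even number — so the driven shaft turns the same way as the driving shaft.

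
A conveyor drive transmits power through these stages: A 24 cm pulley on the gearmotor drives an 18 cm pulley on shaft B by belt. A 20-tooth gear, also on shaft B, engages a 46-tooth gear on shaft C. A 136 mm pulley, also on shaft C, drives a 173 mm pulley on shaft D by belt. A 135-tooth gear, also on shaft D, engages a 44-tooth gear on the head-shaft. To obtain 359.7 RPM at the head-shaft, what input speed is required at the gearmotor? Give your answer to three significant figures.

257 RPM

Overall ratio R = 0.75 × 2.3 × 1.2721 × 0.32593 = 0.71518.
Required input speed = output speed × R = 359.7 × 0.71518 = 257.25 RPM.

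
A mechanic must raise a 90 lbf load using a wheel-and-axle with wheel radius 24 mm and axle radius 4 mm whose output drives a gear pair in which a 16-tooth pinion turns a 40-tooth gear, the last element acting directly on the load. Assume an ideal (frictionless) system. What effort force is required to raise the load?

6 lbf

Wheel-and-axle MA = R/r = 24/4 = 6.
Gear pair MA = 40/16 = 2.5.
Combined ideal MA = 6 × 2.5 = 15.
Effort = load / MA = 90 / 15 = 6 lbf.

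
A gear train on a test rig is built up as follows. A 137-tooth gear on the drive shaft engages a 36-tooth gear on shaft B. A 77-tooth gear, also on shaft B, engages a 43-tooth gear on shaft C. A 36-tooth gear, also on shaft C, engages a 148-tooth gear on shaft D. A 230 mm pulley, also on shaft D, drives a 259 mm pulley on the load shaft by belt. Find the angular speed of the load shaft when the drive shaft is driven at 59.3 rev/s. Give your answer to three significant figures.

87.3 rev/s

Gear mesh: ratio = 36/137 = 0.26277, so shaft B turns at 59.3 / 0.26277 = 225.67 rev/s.
Gear mesh: ratio = 43/77 = 0.55844, so shaft C turns at 225.67 / 0.55844 = 404.11 rev/s.
Gear mesh: ratio = 148/36 = 4.1111, so shaft D turns at 404.11 / 4.1111 = 98.296 rev/s.
Belt: ratio = 259/230 = 1.1261, so the load shaft turns at 98.296 / 1.1261 = 87.29 rev/s.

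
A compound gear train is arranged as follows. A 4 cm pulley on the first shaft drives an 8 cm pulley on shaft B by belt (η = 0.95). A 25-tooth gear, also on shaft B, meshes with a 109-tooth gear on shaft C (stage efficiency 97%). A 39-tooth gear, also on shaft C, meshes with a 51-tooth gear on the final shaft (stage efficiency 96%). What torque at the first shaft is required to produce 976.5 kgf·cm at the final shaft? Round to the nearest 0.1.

Overall ratio R = 2 × 4.36 × 1.3077 = 11.403; overall efficiency η = 0.95 × 0.97 × 0.96 = 0.8846.
Input torque = output torque / (R × η) = 976.5 / (11.403 × 0.8846) = 96.802 kgf·cm.

96.8 kgf·cm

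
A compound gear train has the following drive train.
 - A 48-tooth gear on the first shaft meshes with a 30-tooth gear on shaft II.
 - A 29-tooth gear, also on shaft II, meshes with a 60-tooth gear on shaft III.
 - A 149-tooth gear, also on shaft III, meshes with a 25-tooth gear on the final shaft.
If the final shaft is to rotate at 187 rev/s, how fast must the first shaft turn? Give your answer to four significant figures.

40.57 rev/s

Overall ratio R = 0.625 × 2.069 × 0.16779 = 0.21696.
Required input speed = output speed × R = 187 × 0.21696 = 40.572 rev/s.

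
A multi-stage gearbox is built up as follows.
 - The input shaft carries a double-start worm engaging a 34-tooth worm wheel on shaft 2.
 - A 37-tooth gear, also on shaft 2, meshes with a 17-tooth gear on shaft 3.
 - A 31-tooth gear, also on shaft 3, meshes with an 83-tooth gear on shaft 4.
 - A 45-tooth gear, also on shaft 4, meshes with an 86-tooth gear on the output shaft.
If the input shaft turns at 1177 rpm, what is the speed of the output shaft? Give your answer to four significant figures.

the input shaft → shaft 2 (worm, 34/2): 1177 ÷ 17 = 69.235 rpm
shaft 2 → shaft 3 (gear mesh, 17/37): 69.235 ÷ 0.45946 = 150.69 rpm
shaft 3 → shaft 4 (gear mesh, 83/31): 150.69 ÷ 2.6774 = 56.281 rpm
shaft 4 → the output shaft (gear mesh, 86/45): 56.281 ÷ 1.9111 = 29.45 rpm

29.45 rpm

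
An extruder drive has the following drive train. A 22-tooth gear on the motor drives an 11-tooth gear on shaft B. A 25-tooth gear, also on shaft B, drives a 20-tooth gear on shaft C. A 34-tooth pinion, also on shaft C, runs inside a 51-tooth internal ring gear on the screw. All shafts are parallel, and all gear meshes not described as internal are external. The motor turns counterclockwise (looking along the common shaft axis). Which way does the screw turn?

the motor → shaft B: external mesh, 1 reversal → CW.
shaft B → shaft C: external mesh, 1 reversal → CCW.
shaft C → the screw: internal mesh, same direction → CCW.
2 reversals in total — an even number — so the screw turns the same way as the motor.

counterclockwise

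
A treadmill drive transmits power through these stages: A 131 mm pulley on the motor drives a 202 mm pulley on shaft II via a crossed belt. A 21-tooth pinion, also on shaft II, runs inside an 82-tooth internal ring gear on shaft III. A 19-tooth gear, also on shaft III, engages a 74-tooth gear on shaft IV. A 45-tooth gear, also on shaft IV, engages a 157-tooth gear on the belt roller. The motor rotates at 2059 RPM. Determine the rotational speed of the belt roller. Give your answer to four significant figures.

Belt: ratio = 202/131 = 1.542, so shaft II turns at 2059 / 1.542 = 1335.3 RPM.
Internal gear: ratio = 82/21 = 3.9048, so shaft III turns at 1335.3 / 3.9048 = 341.97 RPM.
Gear mesh: ratio = 74/19 = 3.8947, so shaft IV turns at 341.97 / 3.8947 = 87.802 RPM.
Gear mesh: ratio = 157/45 = 3.4889, so the belt roller turns at 87.802 / 3.4889 = 25.166 RPM.

25.17 RPM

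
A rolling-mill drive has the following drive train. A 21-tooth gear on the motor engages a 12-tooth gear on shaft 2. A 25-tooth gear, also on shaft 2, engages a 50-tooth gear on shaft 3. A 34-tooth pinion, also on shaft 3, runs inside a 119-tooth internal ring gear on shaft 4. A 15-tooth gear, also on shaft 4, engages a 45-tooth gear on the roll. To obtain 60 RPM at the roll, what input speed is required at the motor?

720 RPM

Overall ratio R = 0.57143 × 2 × 3.5 × 3 = 12.
Required input speed = output speed × R = 60 × 12 = 720 RPM.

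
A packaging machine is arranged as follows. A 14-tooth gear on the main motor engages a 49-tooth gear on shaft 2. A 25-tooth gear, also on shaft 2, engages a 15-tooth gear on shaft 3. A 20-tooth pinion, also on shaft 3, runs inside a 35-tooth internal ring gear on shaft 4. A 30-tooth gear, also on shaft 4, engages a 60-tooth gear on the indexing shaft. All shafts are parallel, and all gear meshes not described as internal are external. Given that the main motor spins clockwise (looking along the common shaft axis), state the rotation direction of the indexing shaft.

the main motor → shaft 2: external mesh, 1 reversal → CCW.
shaft 2 → shaft 3: external mesh, 1 reversal → CW.
shaft 3 → shaft 4: internal mesh, same direction → CW.
shaft 4 → the indexing shaft: external mesh, 1 reversal → CCW.
3 reversals in total — an odd number — so the indexing shaft turns opposite to the main motor.

counterclockwise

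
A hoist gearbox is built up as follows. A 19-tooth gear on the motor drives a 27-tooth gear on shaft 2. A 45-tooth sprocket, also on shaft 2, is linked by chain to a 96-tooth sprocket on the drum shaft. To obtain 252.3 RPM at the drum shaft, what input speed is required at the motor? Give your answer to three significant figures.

Overall ratio R = 1.4211 × 2.1333 = 3.0316.
Required input speed = output speed × R = 252.3 × 3.0316 = 764.87 RPM.

765 RPM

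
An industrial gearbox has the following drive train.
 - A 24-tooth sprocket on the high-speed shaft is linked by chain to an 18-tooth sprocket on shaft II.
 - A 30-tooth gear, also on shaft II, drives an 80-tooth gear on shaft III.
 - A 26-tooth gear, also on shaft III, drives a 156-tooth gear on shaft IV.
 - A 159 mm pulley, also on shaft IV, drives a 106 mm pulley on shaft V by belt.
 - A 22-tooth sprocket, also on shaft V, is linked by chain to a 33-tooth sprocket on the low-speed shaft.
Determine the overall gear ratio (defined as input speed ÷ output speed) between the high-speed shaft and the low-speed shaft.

Each stage contributes driven/driver: chain 18/24 = 0.75, gear mesh 80/30 = 2.6667, gear mesh 156/26 = 6, belt 106/159 = 0.66667, chain 33/22 = 1.5.
Overall: 0.75 × 2.6667 × 6 × 0.66667 × 1.5 = 12.

12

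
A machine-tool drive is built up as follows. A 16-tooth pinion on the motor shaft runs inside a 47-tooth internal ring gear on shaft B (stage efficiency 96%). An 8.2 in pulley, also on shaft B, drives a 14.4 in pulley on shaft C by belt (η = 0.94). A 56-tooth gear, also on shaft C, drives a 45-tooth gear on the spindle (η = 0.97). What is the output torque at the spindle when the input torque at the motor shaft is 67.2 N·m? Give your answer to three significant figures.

244 N·m

internal gear 47/16 = 2.9375 → τ = 67.2·2.9375·0.96 = 189.5 N·m
belt 14.4/8.2 = 1.7561 → τ = 189.5·1.7561·0.94 = 312.82 N·m
gear mesh 45/56 = 0.80357 → τ = 312.82·0.80357·0.97 = 243.83 N·m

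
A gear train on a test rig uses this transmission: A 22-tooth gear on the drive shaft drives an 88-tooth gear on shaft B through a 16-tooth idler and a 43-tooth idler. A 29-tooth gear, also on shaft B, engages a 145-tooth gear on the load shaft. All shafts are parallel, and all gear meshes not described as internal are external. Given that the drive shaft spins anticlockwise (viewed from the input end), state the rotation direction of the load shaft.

the drive shaft → shaft B: driver → idler → idler → driven is 3 external meshes, 3 reversals → CW.
shaft B → the load shaft: external mesh, 1 reversal → CCW.
4 reversals in total — an even number — so the load shaft turns the same way as the drive shaft.

anticlockwise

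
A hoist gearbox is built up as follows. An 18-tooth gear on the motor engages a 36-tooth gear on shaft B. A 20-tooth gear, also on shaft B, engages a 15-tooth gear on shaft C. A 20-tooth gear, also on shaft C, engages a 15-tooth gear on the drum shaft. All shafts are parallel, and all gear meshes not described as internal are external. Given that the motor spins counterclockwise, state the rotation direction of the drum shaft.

clockwise

the motor → shaft B: external mesh, 1 reversal → CW.
shaft B → shaft C: external mesh, 1 reversal → CCW.
shaft C → the drum shaft: external mesh, 1 reversal → CW.
3 reversals in total — an odd number — so the drum shaft turns opposite to the motor.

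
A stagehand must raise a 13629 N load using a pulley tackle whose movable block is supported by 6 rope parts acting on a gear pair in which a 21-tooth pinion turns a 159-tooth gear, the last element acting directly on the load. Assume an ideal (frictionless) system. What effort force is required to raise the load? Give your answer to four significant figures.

Block-and-tackle MA = number of supporting rope parts = 6.
Gear pair MA = 159/21 = 7.5714.
Combined ideal MA = 6 × 7.5714 = 45.429.
Effort = load / MA = 13629 / 45.429 = 300.01 N.

300.0 N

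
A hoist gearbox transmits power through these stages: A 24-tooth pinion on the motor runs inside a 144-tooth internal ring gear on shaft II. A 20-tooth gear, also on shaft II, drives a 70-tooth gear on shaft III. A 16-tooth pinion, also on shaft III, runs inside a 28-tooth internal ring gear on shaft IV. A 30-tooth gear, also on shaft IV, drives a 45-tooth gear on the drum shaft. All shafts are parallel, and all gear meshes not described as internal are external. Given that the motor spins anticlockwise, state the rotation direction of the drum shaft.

the motor → shaft II: internal mesh, same direction → CCW.
shaft II → shaft III: external mesh, 1 reversal → CW.
shaft III → shaft IV: internal mesh, same direction → CW.
shaft IV → the drum shaft: external mesh, 1 reversal → CCW.
2 reversals in total — an even number — so the drum shaft turns the same way as the motor.

anticlockwise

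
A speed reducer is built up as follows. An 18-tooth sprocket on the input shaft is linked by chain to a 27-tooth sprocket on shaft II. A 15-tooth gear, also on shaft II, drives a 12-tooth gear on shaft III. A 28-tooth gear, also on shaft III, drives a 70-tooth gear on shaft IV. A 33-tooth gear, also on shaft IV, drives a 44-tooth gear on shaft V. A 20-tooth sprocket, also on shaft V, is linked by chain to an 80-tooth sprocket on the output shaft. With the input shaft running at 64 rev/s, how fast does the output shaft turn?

4 rev/s

the input shaft → shaft II (chain, 27/18): 64 ÷ 1.5 = 42.667 rev/s
shaft II → shaft III (gear mesh, 12/15): 42.667 ÷ 0.8 = 53.333 rev/s
shaft III → shaft IV (gear mesh, 70/28): 53.333 ÷ 2.5 = 21.333 rev/s
shaft IV → shaft V (gear mesh, 44/33): 21.333 ÷ 1.3333 = 16 rev/s
shaft V → the output shaft (chain, 80/20): 16 ÷ 4 = 4 rev/s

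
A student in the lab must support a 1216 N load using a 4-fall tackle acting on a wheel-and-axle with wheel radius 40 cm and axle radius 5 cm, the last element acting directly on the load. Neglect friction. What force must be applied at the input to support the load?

38 N

Block-and-tackle MA = number of supporting rope parts = 4.
Wheel-and-axle MA = R/r = 40/5 = 8.
Combined ideal MA = 4 × 8 = 32.
Effort = load / MA = 1216 / 32 = 38 N.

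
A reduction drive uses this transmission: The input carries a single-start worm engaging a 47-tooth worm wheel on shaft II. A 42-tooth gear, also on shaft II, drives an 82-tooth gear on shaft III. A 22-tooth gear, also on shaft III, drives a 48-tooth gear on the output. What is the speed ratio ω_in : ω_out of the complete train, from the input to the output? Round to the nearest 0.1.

Each stage contributes driven/driver: worm 47/1 = 47, gear mesh 82/42 = 1.9524, gear mesh 48/22 = 2.1818.
Overall: 47 × 1.9524 × 2.1818 = 200.21.

200.2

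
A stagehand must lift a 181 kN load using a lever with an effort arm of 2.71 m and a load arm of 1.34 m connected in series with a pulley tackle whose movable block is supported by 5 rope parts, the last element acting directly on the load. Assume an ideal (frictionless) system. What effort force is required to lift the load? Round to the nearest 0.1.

17.9 kN

Lever MA = effort arm / load arm = 2.71/1.34 = 2.0224.
Block-and-tackle MA = number of supporting rope parts = 5.
Combined ideal MA = 2.0224 × 5 = 10.112.
Effort = load / MA = 181 / 10.112 = 17.9 kN.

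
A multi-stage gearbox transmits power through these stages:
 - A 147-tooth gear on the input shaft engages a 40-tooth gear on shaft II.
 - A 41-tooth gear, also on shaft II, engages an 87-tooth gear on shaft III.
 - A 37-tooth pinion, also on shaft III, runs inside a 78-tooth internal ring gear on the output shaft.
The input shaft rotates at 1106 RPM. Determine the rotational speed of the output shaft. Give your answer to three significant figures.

909 RPM

gear mesh 40/147 = 0.27211 → 1106/0.27211 = 4064.5 RPM
gear mesh 87/41 = 2.122 → 4064.5/2.122 = 1915.5 RPM
internal gear 78/37 = 2.1081 → 1915.5/2.1081 = 908.62 RPM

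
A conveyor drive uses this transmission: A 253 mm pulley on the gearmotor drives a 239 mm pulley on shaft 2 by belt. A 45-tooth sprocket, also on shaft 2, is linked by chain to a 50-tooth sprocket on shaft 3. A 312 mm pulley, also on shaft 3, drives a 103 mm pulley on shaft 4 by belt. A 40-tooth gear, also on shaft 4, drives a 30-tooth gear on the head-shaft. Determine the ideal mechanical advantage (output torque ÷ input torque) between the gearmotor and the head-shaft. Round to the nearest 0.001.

0.260

Each stage contributes driven/driver: belt 239/253 = 0.94466, chain 50/45 = 1.1111, belt 103/312 = 0.33013, gear mesh 30/40 = 0.75.
Overall: 0.94466 × 1.1111 × 0.33013 × 0.75 = 0.25988.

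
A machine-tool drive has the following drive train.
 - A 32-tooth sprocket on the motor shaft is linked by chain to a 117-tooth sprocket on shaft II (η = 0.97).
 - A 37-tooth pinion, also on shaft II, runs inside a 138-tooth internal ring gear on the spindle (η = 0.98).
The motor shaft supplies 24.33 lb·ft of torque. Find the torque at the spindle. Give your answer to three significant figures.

chain 117/32 = 3.6562 → τ = 24.33·3.6562·0.97 = 86.288 lb·ft
internal gear 138/37 = 3.7297 → τ = 86.288·3.7297·0.98 = 315.39 lb·ft

315 lb·ft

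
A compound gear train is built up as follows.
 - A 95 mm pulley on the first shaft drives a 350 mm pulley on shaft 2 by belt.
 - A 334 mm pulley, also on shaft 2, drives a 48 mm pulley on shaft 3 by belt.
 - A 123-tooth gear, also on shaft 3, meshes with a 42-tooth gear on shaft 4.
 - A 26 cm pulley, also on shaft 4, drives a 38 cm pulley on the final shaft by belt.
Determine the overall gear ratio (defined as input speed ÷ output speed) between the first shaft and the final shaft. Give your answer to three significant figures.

0.264

Each stage contributes driven/driver: belt 350/95 = 3.6842, belt 48/334 = 0.14371, gear mesh 42/123 = 0.34146, belt 38/26 = 1.4615.
Overall: 3.6842 × 0.14371 × 0.34146 × 1.4615 = 0.26424.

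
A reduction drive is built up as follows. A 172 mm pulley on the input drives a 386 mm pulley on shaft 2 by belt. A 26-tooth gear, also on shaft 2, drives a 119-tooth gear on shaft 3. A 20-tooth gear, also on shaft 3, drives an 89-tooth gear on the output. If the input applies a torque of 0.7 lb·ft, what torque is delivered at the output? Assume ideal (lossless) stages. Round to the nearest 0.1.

32.0 lb·ft

After the belt (386/172): 0.7 × 2.2442 = 1.5709 lb·ft
After the gear mesh (119/26): 1.5709 × 4.5769 = 7.19 lb·ft
After the gear mesh (89/20): 7.19 × 4.45 = 31.996 lb·ft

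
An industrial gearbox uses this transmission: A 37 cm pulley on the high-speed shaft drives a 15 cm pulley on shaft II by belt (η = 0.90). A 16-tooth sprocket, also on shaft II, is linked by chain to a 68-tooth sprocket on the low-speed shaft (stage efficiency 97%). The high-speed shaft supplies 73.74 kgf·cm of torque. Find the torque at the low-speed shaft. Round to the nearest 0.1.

110.9 kgf·cm

belt 15/37 = 0.40541 → τ = 73.74·0.40541·0.90 = 26.905 kgf·cm
chain 68/16 = 4.25 → τ = 26.905·4.25·0.97 = 110.92 kgf·cm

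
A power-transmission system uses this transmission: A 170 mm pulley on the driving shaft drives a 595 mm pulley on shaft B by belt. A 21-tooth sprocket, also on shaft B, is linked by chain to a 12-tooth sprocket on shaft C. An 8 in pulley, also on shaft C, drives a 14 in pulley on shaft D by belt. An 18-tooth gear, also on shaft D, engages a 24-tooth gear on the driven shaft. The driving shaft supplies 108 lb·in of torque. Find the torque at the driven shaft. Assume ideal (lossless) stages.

504 lb·in

belt 595/170 = 3.5 → τ = 108·3.5 = 378 lb·in
chain 12/21 = 0.57143 → τ = 378·0.57143 = 216 lb·in
belt 14/8 = 1.75 → τ = 216·1.75 = 378 lb·in
gear mesh 24/18 = 1.3333 → τ = 378·1.3333 = 504 lb·in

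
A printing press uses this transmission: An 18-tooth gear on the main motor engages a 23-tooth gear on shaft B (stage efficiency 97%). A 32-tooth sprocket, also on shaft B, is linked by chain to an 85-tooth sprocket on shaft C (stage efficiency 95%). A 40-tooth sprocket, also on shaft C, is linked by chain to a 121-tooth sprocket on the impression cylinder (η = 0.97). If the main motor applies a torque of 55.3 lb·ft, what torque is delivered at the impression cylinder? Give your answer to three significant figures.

508 lb·ft

gear mesh 23/18 = 1.2778 → τ = 55.3·1.2778·0.97 = 68.541 lb·ft
chain 85/32 = 2.6562 → τ = 68.541·2.6562·0.95 = 172.96 lb·ft
chain 121/40 = 3.025 → τ = 172.96·3.025·0.97 = 507.51 lb·ft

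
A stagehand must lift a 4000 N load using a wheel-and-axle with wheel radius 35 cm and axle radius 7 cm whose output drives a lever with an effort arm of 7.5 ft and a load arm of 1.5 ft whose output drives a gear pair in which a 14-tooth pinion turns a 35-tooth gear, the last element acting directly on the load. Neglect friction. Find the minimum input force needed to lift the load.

Wheel-and-axle MA = R/r = 35/7 = 5.
Lever MA = effort arm / load arm = 7.5/1.5 = 5.
Gear pair MA = 35/14 = 2.5.
Combined ideal MA = 5 × 5 × 2.5 = 62.5.
Effort = load / MA = 4000 / 62.5 = 64 N.

64 N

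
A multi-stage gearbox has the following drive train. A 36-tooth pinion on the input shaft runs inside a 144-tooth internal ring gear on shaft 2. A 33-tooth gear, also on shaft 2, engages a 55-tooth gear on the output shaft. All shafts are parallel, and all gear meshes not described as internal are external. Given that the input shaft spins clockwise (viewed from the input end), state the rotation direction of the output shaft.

counterclockwise

the input shaft → shaft 2: internal mesh, same direction → CW.
shaft 2 → the output shaft: external mesh, 1 reversal → CCW.
1 reversal in total — an odd number — so the output shaft turns opposite to the input shaft.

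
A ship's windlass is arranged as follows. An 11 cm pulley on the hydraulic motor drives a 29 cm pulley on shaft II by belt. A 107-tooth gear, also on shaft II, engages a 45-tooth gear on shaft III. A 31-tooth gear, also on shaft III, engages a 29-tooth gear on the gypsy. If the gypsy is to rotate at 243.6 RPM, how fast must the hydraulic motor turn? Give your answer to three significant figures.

253 RPM

Overall ratio R = 2.6364 × 0.42056 × 0.93548 = 1.0372.
Required input speed = output speed × R = 243.6 × 1.0372 = 252.67 RPM.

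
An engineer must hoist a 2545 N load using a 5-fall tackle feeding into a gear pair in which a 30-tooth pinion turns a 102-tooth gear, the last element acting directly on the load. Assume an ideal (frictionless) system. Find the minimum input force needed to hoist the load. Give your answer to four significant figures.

149.7 N

Block-and-tackle MA = number of supporting rope parts = 5.
Gear pair MA = 102/30 = 3.4.
Combined ideal MA = 5 × 3.4 = 17.
Effort = load / MA = 2545 / 17 = 149.71 N.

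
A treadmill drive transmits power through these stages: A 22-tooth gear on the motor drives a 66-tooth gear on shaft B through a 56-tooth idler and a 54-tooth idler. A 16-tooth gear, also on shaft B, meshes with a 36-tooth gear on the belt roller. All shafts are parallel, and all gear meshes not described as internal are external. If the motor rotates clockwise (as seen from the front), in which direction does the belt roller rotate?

clockwise

the motor → shaft B: driver → idler → idler → driven is 3 external meshes, 3 reversals → CCW.
shaft B → the belt roller: external mesh, 1 reversal → CW.
4 reversals in total — an even number — so the belt roller turns the same way as the motor.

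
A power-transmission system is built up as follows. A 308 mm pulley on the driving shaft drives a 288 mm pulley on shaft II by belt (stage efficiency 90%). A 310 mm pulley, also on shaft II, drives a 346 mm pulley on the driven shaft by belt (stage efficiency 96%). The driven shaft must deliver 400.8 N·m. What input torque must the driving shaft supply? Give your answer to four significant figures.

444.5 N·m

Overall ratio R = 0.93506 × 1.1161 = 1.0437; overall efficiency η = 0.90 × 0.96 = 0.8640.
Input torque = output torque / (R × η) = 400.8 / (1.0437 × 0.8640) = 444.49 N·m.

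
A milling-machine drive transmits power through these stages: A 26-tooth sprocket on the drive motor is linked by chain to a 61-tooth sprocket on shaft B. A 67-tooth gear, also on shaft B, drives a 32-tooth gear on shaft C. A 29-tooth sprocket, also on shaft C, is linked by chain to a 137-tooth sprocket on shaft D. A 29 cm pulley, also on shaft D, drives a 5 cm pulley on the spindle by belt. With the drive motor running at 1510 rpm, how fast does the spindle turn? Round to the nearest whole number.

1654 rpm

the drive motor → shaft B (chain, 61/26): 1510 ÷ 2.3462 = 643.61 rpm
shaft B → shaft C (gear mesh, 32/67): 643.61 ÷ 0.47761 = 1347.6 rpm
shaft C → shaft D (chain, 137/29): 1347.6 ÷ 4.7241 = 285.25 rpm
shaft D → the spindle (belt, 5/29): 285.25 ÷ 0.17241 = 1654.4 rpm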